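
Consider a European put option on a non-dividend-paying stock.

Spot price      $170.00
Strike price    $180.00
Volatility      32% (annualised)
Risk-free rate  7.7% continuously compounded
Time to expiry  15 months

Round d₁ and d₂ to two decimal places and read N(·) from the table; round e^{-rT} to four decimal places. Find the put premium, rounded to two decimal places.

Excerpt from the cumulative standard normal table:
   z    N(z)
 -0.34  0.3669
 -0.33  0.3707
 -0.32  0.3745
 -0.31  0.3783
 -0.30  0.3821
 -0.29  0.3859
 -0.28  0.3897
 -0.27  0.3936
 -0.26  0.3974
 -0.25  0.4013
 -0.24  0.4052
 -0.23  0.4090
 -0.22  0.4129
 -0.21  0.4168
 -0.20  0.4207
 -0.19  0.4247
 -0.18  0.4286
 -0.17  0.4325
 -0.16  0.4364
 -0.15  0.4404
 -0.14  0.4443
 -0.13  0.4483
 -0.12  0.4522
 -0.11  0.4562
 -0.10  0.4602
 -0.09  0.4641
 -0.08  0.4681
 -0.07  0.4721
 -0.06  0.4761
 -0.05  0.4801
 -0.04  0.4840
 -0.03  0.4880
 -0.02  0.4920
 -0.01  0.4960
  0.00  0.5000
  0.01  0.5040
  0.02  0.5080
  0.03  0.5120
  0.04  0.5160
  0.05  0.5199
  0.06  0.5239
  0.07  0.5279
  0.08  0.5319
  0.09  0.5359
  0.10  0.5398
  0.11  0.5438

$20.70

T = 1.25;  σ√T = 0.3578
ln(S/K) + (r + σ²/2)T = ln(170/180) + (0.077 + 0.32²/2)·1.25 = -0.0572 + 0.1603 = 0.1031
d₁ = 0.1031 / 0.3578 = 0.2881 ≈ 0.29
d₂ = d₁ − σ√T = 0.2881 − 0.3578 = -0.0696 ≈ -0.07
exp(−rT) = exp(−0.077·1.25) = 0.9082
P = 180·0.9082·N(0.07) − 170·N(-0.29) = 180·0.9082·0.5279 − 170·0.3859 = 86.2990 − 65.6030 = 20.6960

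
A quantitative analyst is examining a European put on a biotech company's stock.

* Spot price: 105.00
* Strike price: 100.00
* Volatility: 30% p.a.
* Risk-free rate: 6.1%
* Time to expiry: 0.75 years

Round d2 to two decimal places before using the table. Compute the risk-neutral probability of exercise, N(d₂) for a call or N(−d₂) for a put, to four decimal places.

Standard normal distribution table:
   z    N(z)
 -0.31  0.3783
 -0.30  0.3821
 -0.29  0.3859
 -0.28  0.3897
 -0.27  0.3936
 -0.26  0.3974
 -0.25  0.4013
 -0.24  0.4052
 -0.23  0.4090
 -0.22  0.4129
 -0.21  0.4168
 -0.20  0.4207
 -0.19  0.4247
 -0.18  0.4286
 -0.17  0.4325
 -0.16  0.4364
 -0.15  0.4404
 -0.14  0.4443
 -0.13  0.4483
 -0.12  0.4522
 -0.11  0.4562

σ√T = 0.3·√0.75 = 0.2598
ln(S/K) + (r + σ²/2)T = ln(105/100) + (0.061 + 0.3²/2)·0.75 = 0.0488 + 0.0795 = 0.1283
d₁ = 0.1283 / 0.2598 = 0.4938 which rounds to 0.49
d₂ = d₁ − σ√T = 0.4938 − 0.2598 = 0.2340 which rounds to 0.23
Pr(exercise) under Q = N(−d₂) = N(-0.23) = 0.4090

0.4090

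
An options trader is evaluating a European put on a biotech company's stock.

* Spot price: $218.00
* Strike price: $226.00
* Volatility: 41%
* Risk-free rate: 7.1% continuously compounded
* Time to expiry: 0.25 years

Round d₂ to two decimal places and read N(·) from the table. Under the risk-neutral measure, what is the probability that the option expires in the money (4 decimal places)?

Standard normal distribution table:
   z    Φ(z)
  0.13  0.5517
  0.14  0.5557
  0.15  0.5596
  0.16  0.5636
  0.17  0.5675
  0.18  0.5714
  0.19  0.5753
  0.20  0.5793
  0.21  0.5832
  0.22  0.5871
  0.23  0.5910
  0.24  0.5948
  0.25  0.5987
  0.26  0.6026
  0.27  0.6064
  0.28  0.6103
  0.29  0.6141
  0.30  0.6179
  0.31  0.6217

T = 0.25;  σ√T = 0.2050
ln(S/K) + (r + σ²/2)T = ln(218/226) + (0.071 + 0.41²/2)·0.25 = -0.0360 + 0.0388 = 0.0027
d₁ = 0.0027 / 0.2050 = 0.0133 which rounds to 0.01
d₂ = d₁ − σ√T = 0.0133 − 0.2050 = -0.1917 which rounds to -0.19
Risk-neutral Pr[S_T < K] = N(−d₂) = N(0.19) = 0.5753

0.5753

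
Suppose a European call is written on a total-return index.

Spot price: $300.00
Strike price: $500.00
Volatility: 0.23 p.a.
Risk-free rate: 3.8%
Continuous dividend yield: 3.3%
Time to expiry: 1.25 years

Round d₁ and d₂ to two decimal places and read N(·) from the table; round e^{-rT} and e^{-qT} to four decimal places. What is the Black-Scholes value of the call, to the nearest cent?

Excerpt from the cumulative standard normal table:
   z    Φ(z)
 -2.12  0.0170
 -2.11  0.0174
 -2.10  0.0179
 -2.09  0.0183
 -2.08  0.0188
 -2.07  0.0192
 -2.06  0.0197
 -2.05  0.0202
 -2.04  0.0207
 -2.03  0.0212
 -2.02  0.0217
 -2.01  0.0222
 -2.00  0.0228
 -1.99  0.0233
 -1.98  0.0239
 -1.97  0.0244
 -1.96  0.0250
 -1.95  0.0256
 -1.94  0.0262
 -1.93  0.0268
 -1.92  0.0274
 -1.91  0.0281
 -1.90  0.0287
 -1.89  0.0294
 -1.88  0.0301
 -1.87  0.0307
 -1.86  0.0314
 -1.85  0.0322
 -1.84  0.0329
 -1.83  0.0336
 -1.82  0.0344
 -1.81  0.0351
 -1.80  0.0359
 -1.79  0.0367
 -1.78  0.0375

σ√T = 0.23 × 1.1180 = 0.2571
ln(S/K) + (r − q + σ²/2)T = ln(300/500) + (0.038 − 0.033 + 0.23²/2)·1.25 = -0.5108 + 0.0393 = -0.4715
d₁ = -0.4715 / 0.2571 = -1.8336 ⇒ -1.83
d₂ = d₁ − σ√T = -1.8336 − 0.2571 = -2.0908 ⇒ -2.09
exp(−qT) = exp(−0.033·1.25) = 0.9596;  exp(−rT) = exp(−0.038·1.25) = 0.9536
N(d₁) = N(-1.83) = 0.0336;  N(d₂) = N(-2.09) = 0.0183
C = 300·0.9596·0.0336 − 500·0.9536·0.0183 = 9.6728 − 8.7254 = 0.9473

$0.95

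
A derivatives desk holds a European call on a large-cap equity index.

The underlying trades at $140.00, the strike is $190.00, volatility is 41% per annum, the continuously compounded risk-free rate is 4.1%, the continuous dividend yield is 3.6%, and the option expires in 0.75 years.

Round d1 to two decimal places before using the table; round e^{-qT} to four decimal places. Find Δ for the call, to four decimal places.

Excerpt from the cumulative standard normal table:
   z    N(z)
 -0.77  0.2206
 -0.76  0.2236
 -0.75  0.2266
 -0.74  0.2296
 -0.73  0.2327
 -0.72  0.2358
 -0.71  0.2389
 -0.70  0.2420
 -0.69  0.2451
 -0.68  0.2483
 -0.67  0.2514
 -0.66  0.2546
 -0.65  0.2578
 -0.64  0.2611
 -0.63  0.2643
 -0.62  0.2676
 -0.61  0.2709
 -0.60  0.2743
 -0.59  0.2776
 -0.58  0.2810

0.2447

σ√T = 0.41·√0.75 = 0.3551
d₁ = [ln(140/190) + (0.041 − 0.036 + 0.41²/2)·0.75] / 0.3551 = [-0.3054 + 0.0668] / 0.3551 = -0.6720 ⇒ -0.67
N(d₁) = N(-0.67) = 0.2514
Δ_call = e^(−qT)·N(d₁) = 0.9734·0.2514 = 0.2447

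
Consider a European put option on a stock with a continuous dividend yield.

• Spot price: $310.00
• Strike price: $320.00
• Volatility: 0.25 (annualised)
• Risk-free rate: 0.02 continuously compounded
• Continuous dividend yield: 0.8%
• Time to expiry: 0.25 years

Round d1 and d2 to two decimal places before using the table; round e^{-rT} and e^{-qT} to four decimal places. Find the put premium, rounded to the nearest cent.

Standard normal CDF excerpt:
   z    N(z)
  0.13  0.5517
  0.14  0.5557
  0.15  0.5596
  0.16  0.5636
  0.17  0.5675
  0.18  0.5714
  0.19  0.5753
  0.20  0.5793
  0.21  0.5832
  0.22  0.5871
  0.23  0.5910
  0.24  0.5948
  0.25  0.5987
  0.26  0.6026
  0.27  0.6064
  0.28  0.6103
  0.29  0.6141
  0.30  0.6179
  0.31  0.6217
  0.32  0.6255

T = 0.25;  σ√T = 0.1250
d₁ = [ln(310/320) + (0.02 − 0.008 + 0.25²/2)·0.25] / 0.1250 = [-0.0317 + 0.0108] / 0.1250 = -0.1675 ⇒ -0.17
d₂ = d₁ − σ√T = -0.1675 − 0.1250 = -0.2925 ⇒ -0.29
exp(−qT) = exp(−0.008·0.25) = 0.9980;  exp(−rT) = exp(−0.02·0.25) = 0.9950
P = 320·0.9950·N(0.29) − 310·0.9980·N(0.17) = 320·0.9950·0.6141 − 310·0.9980·0.5675 = 195.5294 − 175.5731 = 19.9563

$19.96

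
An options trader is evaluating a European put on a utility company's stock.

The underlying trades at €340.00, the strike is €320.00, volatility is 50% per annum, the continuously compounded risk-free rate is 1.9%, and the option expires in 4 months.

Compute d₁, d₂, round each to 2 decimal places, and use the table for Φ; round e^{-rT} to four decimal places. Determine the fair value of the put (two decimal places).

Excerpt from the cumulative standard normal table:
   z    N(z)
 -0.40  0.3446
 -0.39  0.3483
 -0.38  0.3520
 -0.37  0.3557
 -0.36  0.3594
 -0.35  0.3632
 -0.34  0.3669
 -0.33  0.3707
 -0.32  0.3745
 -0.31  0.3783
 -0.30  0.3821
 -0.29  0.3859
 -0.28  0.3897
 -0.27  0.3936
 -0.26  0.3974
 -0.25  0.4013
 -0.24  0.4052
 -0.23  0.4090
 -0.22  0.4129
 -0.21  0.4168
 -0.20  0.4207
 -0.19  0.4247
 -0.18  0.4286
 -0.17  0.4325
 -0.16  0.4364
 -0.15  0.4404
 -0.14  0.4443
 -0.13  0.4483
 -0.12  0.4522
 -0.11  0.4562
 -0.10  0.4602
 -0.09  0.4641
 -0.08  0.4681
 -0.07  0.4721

€27.90

σ√T = 0.5·√0.3333 = 0.2887
d₁ = [ln(340/320) + (0.019 + 0.5²/2)·0.3333] / 0.2887 = [0.0606 + 0.0480] / 0.2887 = 0.3763 ≈ 0.38
d₂ = d₁ − σ√T = 0.3763 − 0.2887 = 0.0876 ≈ 0.09
e^(−rT) = e^(−0.019·0.3333) = 0.9937
P = 320·0.9937·N(-0.09) − 340·N(-0.38) = 320·0.9937·0.4641 − 340·0.3520 = 147.5764 − 119.6800 = 27.8964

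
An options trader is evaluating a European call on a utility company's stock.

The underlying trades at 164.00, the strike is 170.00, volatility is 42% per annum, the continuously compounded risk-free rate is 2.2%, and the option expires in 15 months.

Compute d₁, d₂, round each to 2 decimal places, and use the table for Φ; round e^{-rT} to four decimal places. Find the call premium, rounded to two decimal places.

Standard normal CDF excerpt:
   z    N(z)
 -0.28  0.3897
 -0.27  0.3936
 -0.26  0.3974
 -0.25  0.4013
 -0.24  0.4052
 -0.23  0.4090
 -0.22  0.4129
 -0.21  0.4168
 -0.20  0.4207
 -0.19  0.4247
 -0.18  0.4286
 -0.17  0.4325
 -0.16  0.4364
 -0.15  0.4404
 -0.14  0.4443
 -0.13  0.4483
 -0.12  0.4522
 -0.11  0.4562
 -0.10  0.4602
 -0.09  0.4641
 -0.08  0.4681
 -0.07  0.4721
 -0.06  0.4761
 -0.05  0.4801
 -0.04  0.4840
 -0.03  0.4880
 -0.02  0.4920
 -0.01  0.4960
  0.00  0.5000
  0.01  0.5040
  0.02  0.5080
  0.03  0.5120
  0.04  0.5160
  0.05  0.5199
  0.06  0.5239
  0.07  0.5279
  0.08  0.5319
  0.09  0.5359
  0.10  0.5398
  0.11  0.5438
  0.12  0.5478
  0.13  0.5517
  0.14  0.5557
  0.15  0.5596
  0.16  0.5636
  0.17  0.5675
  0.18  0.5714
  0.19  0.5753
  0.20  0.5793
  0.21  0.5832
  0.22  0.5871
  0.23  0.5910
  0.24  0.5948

29.91

T = 1.25;  σ√T = 0.4696
d₁ = [ln(164/170) + (0.022 + 0.42²/2)·1.25] / 0.4696 = [-0.0359 + 0.1377] / 0.4696 = 0.2168 ≈ 0.22
d₂ = d₁ − σ√T = 0.2168 − 0.4696 = -0.2527 ≈ -0.25
e^(−rT) = e^(−0.022·1.25) = 0.9729
N(d₁) = N(0.22) = 0.5871;  N(d₂) = N(-0.25) = 0.4013
C = 164·0.5871 − 170·0.9729·0.4013 = 96.2844 − 66.3722 = 29.9122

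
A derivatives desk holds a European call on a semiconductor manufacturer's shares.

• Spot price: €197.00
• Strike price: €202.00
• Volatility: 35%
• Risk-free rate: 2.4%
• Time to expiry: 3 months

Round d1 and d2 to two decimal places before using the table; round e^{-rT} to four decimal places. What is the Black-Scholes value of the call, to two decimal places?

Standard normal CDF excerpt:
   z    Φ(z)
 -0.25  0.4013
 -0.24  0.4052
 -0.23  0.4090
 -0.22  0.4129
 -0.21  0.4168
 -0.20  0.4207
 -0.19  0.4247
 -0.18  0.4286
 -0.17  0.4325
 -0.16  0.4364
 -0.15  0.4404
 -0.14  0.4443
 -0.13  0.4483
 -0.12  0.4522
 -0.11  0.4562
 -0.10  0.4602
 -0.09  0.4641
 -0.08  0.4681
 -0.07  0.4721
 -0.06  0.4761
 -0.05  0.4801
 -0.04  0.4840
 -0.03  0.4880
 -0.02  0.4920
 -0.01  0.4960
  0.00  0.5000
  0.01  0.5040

σ√T = 0.35 × 0.5000 = 0.1750
ln(S/K) + (r + σ²/2)T = ln(197/202) + (0.024 + 0.35²/2)·0.25 = -0.0251 + 0.0213 = -0.0038
d₁ = -0.0038 / 0.1750 = -0.0214 ⇒ -0.02
d₂ = d₁ − σ√T = -0.0214 − 0.1750 = -0.1964 ⇒ -0.20
exp(−rT) = exp(−0.024·0.25) = 0.9940
N(d₁) = N(-0.02) = 0.4920;  N(d₂) = N(-0.20) = 0.4207
C = 197·0.4920 − 202·0.9940·0.4207 = 96.9240 − 84.4715 = 12.4525

€12.45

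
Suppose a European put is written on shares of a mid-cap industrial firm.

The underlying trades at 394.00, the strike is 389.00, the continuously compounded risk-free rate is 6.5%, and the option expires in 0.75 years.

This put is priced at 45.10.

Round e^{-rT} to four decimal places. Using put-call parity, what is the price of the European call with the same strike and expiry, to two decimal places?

e^(−rT) = e^(−0.065·0.75) = 0.9524
Put-call parity: C − P = S − K·e^(−rT) = 394 − 389·0.9524 = 394 − 370.4836 = 23.5164
C = P + (C − P) = 45.10 + (23.5164) = 68.6164

68.62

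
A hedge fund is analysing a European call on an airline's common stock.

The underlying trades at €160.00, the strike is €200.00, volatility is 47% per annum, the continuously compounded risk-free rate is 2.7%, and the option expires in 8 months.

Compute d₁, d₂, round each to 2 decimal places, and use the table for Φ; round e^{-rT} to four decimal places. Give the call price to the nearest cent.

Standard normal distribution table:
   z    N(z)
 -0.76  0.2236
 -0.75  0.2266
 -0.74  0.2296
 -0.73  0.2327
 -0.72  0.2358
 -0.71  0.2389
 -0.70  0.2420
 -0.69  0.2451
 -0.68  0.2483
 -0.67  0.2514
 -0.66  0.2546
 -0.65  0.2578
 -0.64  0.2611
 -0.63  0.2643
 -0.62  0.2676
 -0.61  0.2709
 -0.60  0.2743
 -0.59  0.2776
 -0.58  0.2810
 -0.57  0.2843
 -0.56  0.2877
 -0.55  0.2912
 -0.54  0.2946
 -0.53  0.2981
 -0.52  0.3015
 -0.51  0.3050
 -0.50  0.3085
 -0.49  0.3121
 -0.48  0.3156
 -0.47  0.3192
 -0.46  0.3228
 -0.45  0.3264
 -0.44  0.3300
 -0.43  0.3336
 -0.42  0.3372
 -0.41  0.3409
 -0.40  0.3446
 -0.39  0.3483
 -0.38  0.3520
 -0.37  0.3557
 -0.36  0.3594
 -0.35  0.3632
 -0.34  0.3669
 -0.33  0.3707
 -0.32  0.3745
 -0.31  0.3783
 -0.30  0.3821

€12.99

σ√T = 0.47 × 0.8165 = 0.3838
ln(S/K) + (r + σ²/2)T = ln(160/200) + (0.027 + 0.47²/2)·0.6667 = -0.2231 + 0.0916 = -0.1315
d₁ = -0.1315 / 0.3838 = -0.3427 ≈ -0.34
d₂ = d₁ − σ√T = -0.3427 − 0.3838 = -0.7264 ≈ -0.73
e^(−rT) = e^(−0.027·0.6667) = 0.9822
C = 160·N(-0.34) − 200·0.9822·N(-0.73) = 160·0.3669 − 200·0.9822·0.2327 = 58.7040 − 45.7116 = 12.9924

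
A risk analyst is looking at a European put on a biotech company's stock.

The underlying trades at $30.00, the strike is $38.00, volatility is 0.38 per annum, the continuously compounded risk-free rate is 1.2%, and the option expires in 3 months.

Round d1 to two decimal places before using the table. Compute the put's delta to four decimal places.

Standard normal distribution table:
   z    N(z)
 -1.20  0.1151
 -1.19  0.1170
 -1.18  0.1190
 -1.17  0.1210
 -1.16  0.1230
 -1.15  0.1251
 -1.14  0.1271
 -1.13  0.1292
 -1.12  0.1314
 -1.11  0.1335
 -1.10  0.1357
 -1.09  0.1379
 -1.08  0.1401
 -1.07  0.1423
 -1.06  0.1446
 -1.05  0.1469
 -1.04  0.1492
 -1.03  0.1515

T = 0.25;  σ√T = 0.1900
d₁ = [ln(30/38) + (0.012 + ½·0.38²)·0.25] / (σ√T) = (-0.2364 + 0.0210) / 0.1900 = -1.1334 which rounds to -1.13
N(d₁) = N(-1.13) = 0.1292
Δ_put = N(d₁) − 1 = 0.1292 − 1 = -0.8708

-0.8708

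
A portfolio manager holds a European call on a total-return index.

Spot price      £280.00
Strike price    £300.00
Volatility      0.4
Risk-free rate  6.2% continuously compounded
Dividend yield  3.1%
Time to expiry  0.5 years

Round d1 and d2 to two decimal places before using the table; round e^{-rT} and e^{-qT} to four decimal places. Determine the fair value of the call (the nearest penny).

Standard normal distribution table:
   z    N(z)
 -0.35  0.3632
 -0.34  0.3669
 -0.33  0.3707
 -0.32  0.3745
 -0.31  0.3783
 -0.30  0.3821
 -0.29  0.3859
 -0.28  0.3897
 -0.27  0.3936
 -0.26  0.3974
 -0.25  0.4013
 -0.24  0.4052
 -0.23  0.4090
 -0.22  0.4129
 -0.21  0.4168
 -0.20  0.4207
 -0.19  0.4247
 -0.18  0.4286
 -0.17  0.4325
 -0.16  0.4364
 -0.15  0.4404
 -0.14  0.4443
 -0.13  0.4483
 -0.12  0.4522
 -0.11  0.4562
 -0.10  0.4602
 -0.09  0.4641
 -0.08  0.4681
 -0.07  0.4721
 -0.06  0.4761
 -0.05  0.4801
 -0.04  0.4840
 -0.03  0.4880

£24.54

σ√T = 0.4 × 0.7071 = 0.2828
ln(S/K) + (r − q + σ²/2)T = ln(280/300) + (0.062 − 0.031 + 0.4²/2)·0.5 = -0.0690 + 0.0555 = -0.0135
d₁ = -0.0135 / 0.2828 = -0.0477 → -0.05
d₂ = d₁ − σ√T = -0.0477 − 0.2828 = -0.3305 → -0.33
exp(−qT) = exp(−0.031·0.5) = 0.9846;  exp(−rT) = exp(−0.062·0.5) = 0.9695
N(d₁) = N(-0.05) = 0.4801;  N(d₂) = N(-0.33) = 0.3707
C = 280·0.9846·0.4801 − 300·0.9695·0.3707 = 132.3578 − 107.8181 = 24.5397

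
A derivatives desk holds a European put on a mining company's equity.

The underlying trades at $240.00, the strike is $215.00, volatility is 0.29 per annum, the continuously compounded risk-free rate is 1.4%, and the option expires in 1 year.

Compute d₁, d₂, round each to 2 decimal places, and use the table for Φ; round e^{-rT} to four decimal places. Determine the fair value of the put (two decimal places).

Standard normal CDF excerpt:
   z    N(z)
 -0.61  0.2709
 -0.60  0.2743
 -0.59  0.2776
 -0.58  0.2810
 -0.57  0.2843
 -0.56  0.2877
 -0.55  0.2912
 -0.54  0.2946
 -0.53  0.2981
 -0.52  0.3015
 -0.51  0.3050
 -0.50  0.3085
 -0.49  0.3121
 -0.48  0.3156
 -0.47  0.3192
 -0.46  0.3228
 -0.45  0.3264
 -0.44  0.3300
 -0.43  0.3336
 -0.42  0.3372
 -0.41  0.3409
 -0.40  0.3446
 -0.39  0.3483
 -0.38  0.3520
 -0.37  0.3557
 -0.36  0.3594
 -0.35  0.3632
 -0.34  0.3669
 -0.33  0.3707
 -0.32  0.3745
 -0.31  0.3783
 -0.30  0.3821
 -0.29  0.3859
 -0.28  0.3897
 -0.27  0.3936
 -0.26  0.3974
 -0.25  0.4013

$14.39

σ√T = 0.29 × 1.0000 = 0.2900
d₁ = [ln(240/215) + (0.014 + ½·0.29²)·1] / (σ√T) = (0.1100 + 0.0560) / 0.2900 = 0.5726 ⇒ 0.57
d₂ = 0.5726 − 0.2900 = 0.2826 ⇒ 0.28
e^(−rT) = e^(−0.014·1) = 0.9861
P = 215·0.9861·N(-0.28) − 240·N(-0.57) = 215·0.9861·0.3897 − 240·0.2843 = 82.6209 − 68.2320 = 14.3889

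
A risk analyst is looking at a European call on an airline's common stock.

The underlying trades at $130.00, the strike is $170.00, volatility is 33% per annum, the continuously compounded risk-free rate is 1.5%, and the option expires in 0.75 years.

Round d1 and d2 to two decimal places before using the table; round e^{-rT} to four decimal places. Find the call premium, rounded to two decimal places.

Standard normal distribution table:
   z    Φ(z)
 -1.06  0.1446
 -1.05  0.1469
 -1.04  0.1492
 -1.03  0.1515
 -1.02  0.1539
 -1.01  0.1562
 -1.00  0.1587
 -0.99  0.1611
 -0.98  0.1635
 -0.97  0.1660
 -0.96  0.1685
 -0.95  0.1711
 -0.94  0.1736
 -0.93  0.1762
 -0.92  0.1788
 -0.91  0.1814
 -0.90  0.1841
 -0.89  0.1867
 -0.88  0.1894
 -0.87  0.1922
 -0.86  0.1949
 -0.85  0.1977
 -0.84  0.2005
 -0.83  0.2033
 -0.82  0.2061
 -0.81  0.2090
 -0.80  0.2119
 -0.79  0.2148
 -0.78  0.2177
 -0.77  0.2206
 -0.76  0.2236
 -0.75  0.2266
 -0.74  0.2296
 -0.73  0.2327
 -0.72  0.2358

σ√T = 0.33·√0.75 = 0.2858
d₁ = [ln(130/170) + (0.015 + 0.33²/2)·0.75] / 0.2858 = [-0.2683 + 0.0521] / 0.2858 = -0.7564 ≈ -0.76
d₂ = d₁ − σ√T = -0.7564 − 0.2858 = -1.0422 ≈ -1.04
e^(−rT) = e^(−0.015·0.75) = 0.9888
N(d₁) = N(-0.76) = 0.2236;  N(d₂) = N(-1.04) = 0.1492
C = 130·0.2236 − 170·0.9888·0.1492 = 29.0680 − 25.0799 = 3.9881

$3.99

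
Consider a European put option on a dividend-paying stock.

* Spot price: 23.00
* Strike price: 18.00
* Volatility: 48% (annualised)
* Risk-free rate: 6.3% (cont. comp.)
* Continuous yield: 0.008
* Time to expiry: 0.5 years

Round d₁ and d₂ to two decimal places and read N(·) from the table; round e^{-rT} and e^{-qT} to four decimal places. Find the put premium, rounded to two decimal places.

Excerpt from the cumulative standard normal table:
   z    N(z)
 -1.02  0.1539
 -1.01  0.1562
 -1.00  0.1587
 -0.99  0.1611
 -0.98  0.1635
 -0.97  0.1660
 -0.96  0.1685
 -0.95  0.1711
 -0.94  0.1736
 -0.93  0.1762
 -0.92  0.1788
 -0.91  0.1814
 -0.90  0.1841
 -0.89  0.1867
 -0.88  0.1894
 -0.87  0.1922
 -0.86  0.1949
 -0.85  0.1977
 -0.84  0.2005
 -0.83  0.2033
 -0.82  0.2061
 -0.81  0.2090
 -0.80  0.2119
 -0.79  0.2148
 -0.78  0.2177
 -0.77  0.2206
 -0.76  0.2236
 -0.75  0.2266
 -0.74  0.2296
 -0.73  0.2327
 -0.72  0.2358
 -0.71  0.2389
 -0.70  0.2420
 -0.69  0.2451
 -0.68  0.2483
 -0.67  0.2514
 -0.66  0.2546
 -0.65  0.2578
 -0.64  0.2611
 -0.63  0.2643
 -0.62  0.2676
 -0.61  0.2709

0.81

σ√T = 0.48 × 0.7071 = 0.3394
ln(S/K) + (r − q + σ²/2)T = ln(23/18) + (0.063 − 0.008 + 0.48²/2)·0.5 = 0.2451 + 0.0851 = 0.3302
d₁ = 0.3302 / 0.3394 = 0.9729 ≈ 0.97
d₂ = d₁ − σ√T = 0.9729 − 0.3394 = 0.6335 ≈ 0.63
exp(−qT) = exp(−0.008·0.5) = 0.9960;  exp(−rT) = exp(−0.063·0.5) = 0.9690
N(−d₂) = N(-0.63) = 0.2643;  N(−d₁) = N(-0.97) = 0.1660
P = 18·0.9690·0.2643 − 23·0.9960·0.1660 = 4.6099 − 3.8027 = 0.8072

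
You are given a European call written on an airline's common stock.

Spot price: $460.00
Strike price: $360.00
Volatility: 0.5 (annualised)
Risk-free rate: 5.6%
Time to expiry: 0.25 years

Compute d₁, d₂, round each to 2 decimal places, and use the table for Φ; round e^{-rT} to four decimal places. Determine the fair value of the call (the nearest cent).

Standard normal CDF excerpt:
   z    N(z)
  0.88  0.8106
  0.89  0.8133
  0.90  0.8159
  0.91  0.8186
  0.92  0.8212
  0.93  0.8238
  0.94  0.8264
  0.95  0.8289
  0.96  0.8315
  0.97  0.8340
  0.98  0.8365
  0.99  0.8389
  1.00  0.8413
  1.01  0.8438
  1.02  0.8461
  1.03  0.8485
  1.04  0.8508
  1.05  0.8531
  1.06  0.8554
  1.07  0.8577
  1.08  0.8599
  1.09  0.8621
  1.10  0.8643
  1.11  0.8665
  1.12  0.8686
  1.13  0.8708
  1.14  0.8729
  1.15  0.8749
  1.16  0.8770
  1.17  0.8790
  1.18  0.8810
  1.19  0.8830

$112.82

T = 0.25;  σ√T = 0.2500
ln(S/K) + (r + σ²/2)T = ln(460/360) + (0.056 + 0.5²/2)·0.25 = 0.2451 + 0.0452 = 0.2904
d₁ = 0.2904 / 0.2500 = 1.1615 ⇒ 1.16
d₂ = d₁ − σ√T = 1.1615 − 0.2500 = 0.9115 ⇒ 0.91
e^(−rT) = e^(−0.056·0.25) = 0.9861
N(d₁) = N(1.16) = 0.8770;  N(d₂) = N(0.91) = 0.8186
C = 460·0.8770 − 360·0.9861·0.8186 = 403.4200 − 290.5997 = 112.8203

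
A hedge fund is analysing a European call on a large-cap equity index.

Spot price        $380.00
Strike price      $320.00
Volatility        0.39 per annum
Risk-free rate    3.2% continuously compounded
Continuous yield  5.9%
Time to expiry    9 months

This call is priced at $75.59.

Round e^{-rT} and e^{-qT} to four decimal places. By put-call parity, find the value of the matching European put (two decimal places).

$24.46

e^(−qT) = e^(−0.059·0.75) = 0.9567;  e^(−rT) = e^(−0.032·0.75) = 0.9763
Put-call parity: C − P = S·e^(−qT) − K·e^(−rT) = 380·0.9567 − 320·0.9763 = 363.5460 − 312.4160 = 51.1300
P = C − (C − P) = 75.59 − (51.1300) = 24.4600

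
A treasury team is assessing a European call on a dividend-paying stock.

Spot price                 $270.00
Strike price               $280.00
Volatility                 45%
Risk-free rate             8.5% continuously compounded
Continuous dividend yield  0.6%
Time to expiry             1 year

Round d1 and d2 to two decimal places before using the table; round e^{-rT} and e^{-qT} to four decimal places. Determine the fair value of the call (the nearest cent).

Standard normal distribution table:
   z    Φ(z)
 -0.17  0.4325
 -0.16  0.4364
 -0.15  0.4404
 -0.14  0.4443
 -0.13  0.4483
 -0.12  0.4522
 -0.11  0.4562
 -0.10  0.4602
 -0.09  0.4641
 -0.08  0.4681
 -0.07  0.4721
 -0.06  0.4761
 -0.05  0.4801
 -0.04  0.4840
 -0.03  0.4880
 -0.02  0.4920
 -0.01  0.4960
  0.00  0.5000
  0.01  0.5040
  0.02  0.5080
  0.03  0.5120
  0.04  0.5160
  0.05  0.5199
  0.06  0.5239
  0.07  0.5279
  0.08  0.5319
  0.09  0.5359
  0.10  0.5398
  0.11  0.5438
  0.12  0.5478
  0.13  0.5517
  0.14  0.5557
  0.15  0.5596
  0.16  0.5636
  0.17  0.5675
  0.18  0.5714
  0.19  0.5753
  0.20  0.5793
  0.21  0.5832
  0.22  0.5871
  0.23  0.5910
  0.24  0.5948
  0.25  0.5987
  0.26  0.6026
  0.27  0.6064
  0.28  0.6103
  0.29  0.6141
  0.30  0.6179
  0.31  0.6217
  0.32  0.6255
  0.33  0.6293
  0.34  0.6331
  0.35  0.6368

$52.58

σ√T = 0.45 × 1.0000 = 0.4500
d₁ = [ln(270/280) + (0.085 − 0.006 + ½·0.45²)·1] / (σ√T) = (-0.0364 + 0.1803) / 0.4500 = 0.3197 ⇒ 0.32
d₂ = 0.3197 − 0.4500 = -0.1303 ⇒ -0.13
exp(−qT) = exp(−0.006·1) = 0.9940;  exp(−rT) = exp(−0.085·1) = 0.9185
C = 270·0.9940·N(0.32) − 280·0.9185·N(-0.13) = 270·0.9940·0.6255 − 280·0.9185·0.4483 = 167.8717 − 115.2938 = 52.5779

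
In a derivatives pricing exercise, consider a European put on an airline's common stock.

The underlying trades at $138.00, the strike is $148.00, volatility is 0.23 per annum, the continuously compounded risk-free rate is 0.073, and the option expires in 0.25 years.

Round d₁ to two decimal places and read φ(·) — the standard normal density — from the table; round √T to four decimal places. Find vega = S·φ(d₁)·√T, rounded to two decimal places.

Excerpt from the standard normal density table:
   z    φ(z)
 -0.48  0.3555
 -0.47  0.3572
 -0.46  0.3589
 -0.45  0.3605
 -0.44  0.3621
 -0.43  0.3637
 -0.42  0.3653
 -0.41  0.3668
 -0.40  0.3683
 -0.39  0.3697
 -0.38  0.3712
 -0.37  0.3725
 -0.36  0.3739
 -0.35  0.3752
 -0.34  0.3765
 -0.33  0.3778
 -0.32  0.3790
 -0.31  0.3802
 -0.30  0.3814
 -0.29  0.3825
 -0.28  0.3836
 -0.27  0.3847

25.51

σ√T = 0.23 × 0.5000 = 0.1150
d₁ = [ln(138/148) + (0.073 + ½·0.23²)·0.25] / (σ√T) = (-0.0700 + 0.0249) / 0.1150 = -0.3921 → -0.39
√T = √0.25 = 0.5000
φ(d₁) = φ(-0.39) = 0.3697
vega = S·φ(d₁)·√T = 138·0.3697·0.5000 = 25.5093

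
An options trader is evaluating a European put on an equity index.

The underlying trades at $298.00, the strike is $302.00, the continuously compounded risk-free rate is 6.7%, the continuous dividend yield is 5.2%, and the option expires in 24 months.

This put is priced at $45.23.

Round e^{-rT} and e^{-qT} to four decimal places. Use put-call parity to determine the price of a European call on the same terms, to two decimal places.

$49.66

exp(−qT) = exp(−0.052·2) = 0.9012;  exp(−rT) = exp(−0.067·2) = 0.8746
Put-call parity: C − P = S·e^(−qT) − K·e^(−rT) = 298·0.9012 − 302·0.8746 = 268.5576 − 264.1292 = 4.4284
C = P + (C − P) = 45.23 + (4.4284) = 49.6584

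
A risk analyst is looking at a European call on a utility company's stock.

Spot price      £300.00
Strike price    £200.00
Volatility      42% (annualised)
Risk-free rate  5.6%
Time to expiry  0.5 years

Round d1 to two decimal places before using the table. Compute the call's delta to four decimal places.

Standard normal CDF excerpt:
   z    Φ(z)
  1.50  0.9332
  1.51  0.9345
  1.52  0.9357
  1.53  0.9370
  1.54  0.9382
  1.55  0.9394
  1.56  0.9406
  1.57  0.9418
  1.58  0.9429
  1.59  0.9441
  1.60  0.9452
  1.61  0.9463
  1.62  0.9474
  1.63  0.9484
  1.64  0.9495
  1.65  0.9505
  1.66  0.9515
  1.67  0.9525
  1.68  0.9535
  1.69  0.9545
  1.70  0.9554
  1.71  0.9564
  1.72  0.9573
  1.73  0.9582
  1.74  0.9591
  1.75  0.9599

0.9463

σ√T = 0.42·√0.5 = 0.2970
d₁ = [ln(300/200) + (0.056 + ½·0.42²)·0.5] / (σ√T) = (0.4055 + 0.0721) / 0.2970 = 1.6080 ⇒ 1.61
N(d₁) = N(1.61) = 0.9463
Δ_call = N(d₁) = 0.9463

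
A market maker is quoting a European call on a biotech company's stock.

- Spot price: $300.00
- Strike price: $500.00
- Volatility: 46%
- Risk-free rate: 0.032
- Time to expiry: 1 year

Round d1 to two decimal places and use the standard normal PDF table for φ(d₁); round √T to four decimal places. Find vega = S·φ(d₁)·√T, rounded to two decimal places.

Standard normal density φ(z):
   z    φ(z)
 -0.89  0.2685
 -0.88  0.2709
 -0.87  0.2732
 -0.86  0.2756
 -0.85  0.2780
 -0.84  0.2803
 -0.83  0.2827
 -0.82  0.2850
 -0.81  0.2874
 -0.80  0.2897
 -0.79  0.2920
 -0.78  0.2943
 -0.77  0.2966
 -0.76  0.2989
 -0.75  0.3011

86.22

σ√T = 0.46·√1 = 0.4600
d₁ = [ln(300/500) + (0.032 + ½·0.46²)·1] / (σ√T) = (-0.5108 + 0.1378) / 0.4600 = -0.8109 ≈ -0.81
√T = √1 = 1.0000
φ(d₁) = φ(-0.81) = 0.2874
vega = S·φ(d₁)·√T = 300·0.2874·1.0000 = 86.2200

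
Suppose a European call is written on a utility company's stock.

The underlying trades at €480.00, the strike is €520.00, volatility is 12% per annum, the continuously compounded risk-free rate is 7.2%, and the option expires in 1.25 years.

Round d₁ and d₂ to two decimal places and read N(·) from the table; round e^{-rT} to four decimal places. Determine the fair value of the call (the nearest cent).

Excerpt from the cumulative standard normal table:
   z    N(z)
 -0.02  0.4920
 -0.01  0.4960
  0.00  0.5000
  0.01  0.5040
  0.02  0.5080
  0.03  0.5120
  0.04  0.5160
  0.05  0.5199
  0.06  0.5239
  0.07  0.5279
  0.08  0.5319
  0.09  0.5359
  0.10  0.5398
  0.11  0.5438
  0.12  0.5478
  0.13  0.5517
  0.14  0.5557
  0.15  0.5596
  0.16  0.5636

σ√T = 0.12 × 1.1180 = 0.1342
ln(S/K) + (r + σ²/2)T = ln(480/520) + (0.072 + 0.12²/2)·1.25 = -0.0800 + 0.0990 = 0.0190
d₁ = 0.0190 / 0.1342 = 0.1413 which rounds to 0.14
d₂ = d₁ − σ√T = 0.1413 − 0.1342 = 0.0071 which rounds to 0.01
e^(−rT) = e^(−0.072·1.25) = 0.9139
C = 480·N(0.14) − 520·0.9139·N(0.01) = 480·0.5557 − 520·0.9139·0.5040 = 266.7360 − 239.5149 = 27.2211

€27.22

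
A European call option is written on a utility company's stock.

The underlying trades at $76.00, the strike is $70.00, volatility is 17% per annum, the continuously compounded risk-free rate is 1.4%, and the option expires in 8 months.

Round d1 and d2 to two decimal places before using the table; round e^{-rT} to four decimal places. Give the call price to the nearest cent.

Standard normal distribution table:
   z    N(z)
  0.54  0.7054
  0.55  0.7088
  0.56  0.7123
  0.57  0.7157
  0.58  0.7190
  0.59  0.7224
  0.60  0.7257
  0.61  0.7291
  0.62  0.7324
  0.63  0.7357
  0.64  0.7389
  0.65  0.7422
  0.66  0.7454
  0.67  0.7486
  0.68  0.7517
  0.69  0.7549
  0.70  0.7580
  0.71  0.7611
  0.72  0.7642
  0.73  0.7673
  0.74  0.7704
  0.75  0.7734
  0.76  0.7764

T = 0.6667;  σ√T = 0.1388
d₁ = [ln(76/70) + (0.014 + 0.17²/2)·0.6667] / 0.1388 = [0.0822 + 0.0190] / 0.1388 = 0.7291 ⇒ 0.73
d₂ = d₁ − σ√T = 0.7291 − 0.1388 = 0.5903 ⇒ 0.59
exp(−rT) = exp(−0.014·0.6667) = 0.9907
N(d₁) = N(0.73) = 0.7673;  N(d₂) = N(0.59) = 0.7224
C = 76·0.7673 − 70·0.9907·0.7224 = 58.3148 − 50.0977 = 8.2171

$8.22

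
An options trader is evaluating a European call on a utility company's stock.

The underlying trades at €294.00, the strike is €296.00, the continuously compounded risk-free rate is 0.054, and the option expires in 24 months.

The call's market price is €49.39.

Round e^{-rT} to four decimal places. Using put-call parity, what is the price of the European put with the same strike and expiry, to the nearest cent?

exp(−rT) = exp(−0.054·2) = 0.8976
Put-call parity: C − P = S − K·e^(−rT) = 294 − 296·0.8976 = 294 − 265.6896 = 28.3104
P = C − (C − P) = 49.39 − (28.3104) = 21.0796

€21.08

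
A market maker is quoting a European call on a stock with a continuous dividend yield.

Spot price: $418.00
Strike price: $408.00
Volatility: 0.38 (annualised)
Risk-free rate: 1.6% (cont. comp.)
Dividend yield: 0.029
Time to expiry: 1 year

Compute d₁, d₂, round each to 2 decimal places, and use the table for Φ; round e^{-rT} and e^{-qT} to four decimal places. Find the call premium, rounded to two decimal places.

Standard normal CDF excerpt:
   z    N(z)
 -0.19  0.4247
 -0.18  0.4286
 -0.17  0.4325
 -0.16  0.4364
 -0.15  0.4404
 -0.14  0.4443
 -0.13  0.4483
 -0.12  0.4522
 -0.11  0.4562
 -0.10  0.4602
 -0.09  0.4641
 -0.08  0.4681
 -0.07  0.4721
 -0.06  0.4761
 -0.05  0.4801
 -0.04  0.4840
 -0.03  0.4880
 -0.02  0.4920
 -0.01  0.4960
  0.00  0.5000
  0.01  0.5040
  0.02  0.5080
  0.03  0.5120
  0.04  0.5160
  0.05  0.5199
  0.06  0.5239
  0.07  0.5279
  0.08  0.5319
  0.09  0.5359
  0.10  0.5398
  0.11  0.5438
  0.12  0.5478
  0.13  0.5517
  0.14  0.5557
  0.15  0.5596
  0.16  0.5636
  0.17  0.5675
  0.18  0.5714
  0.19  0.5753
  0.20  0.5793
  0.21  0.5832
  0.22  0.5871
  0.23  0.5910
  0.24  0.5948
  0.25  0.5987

σ√T = 0.38 × 1.0000 = 0.3800
d₁ = [ln(418/408) + (0.016 − 0.029 + 0.38²/2)·1] / 0.3800 = [0.0242 + 0.0592] / 0.3800 = 0.2195 → 0.22
d₂ = d₁ − σ√T = 0.2195 − 0.3800 = -0.1605 → -0.16
e^(−qT) = e^(−0.029·1) = 0.9714;  e^(−rT) = e^(−0.016·1) = 0.9841
N(d₁) = N(0.22) = 0.5871;  N(d₂) = N(-0.16) = 0.4364
C = 418·0.9714·0.5871 − 408·0.9841·0.4364 = 238.3891 − 175.2202 = 63.1690

$63.17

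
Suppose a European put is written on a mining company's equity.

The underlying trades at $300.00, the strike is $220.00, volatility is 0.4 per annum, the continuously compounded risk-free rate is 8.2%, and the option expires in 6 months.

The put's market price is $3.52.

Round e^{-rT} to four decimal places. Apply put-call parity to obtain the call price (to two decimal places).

e^(−rT) = e^(−0.082·0.5) = 0.9598
Put-call parity: C − P = S − K·e^(−rT) = 300 − 220·0.9598 = 300 − 211.1560 = 88.8440
C = P + (C − P) = 3.52 + (88.8440) = 92.3640

$92.36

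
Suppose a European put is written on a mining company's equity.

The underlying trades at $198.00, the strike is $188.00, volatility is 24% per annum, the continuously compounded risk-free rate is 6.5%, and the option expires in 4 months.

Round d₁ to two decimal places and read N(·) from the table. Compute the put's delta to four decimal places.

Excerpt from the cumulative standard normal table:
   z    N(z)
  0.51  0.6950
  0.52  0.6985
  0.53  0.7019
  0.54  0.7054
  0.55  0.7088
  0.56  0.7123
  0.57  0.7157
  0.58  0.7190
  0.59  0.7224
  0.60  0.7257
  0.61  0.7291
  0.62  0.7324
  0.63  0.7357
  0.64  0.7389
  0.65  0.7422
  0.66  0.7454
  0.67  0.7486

-0.2743

σ√T = 0.24 × 0.5774 = 0.1386
d₁ = [ln(198/188) + (0.065 + 0.24²/2)·0.3333] / 0.1386 = [0.0518 + 0.0313] / 0.1386 = 0.5997 ⇒ 0.60
N(d₁) = N(0.60) = 0.7257
Δ_put = N(d₁) − 1 = 0.7257 − 1 = -0.2743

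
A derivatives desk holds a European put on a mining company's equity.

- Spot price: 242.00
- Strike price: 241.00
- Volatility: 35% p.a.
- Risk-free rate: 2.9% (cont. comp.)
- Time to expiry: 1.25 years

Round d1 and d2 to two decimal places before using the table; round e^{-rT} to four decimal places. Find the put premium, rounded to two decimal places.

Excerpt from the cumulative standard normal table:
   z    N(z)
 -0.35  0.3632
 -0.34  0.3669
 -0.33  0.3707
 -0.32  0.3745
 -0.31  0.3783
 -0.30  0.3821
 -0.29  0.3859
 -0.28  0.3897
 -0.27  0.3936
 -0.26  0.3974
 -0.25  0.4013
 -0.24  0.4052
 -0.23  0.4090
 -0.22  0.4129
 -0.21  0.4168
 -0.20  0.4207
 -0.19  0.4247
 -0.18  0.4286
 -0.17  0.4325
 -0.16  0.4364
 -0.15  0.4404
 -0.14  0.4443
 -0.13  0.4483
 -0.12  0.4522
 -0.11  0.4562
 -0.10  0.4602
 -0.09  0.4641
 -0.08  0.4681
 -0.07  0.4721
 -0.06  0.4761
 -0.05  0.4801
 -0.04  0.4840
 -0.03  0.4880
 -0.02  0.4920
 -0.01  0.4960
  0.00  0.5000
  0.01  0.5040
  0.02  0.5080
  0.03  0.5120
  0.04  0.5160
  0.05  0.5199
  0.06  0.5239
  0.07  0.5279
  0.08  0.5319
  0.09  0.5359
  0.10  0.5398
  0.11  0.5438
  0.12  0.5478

σ√T = 0.35 × 1.1180 = 0.3913
d₁ = [ln(242/241) + (0.029 + 0.35²/2)·1.25] / 0.3913 = [0.0041 + 0.1128] / 0.3913 = 0.2989 which rounds to 0.30
d₂ = d₁ − σ√T = 0.2989 − 0.3913 = -0.0924 which rounds to -0.09
exp(−rT) = exp(−0.029·1.25) = 0.9644
N(−d₂) = N(0.09) = 0.5359;  N(−d₁) = N(-0.30) = 0.3821
P = 241·0.9644·0.5359 − 242·0.3821 = 124.5541 − 92.4682 = 32.0859

32.09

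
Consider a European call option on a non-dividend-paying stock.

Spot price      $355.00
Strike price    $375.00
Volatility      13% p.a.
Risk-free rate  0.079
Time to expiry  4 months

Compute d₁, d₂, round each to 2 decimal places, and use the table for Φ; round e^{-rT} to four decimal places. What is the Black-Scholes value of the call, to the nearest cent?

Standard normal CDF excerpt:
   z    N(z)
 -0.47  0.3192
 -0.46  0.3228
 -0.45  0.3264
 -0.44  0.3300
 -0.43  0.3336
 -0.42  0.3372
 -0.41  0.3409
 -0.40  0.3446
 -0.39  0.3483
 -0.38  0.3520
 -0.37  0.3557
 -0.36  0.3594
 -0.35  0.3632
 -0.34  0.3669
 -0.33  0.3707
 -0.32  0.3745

T = 0.3333;  σ√T = 0.0751
ln(S/K) + (r + σ²/2)T = ln(355/375) + (0.079 + 0.13²/2)·0.3333 = -0.0548 + 0.0291 = -0.0257
d₁ = -0.0257 / 0.0751 = -0.3419 ≈ -0.34
d₂ = d₁ − σ√T = -0.3419 − 0.0751 = -0.4169 ≈ -0.42
e^(−rT) = e^(−0.079·0.3333) = 0.9740
N(d₁) = N(-0.34) = 0.3669;  N(d₂) = N(-0.42) = 0.3372
C = 355·0.3669 − 375·0.9740·0.3372 = 130.2495 − 123.1623 = 7.0872

$7.09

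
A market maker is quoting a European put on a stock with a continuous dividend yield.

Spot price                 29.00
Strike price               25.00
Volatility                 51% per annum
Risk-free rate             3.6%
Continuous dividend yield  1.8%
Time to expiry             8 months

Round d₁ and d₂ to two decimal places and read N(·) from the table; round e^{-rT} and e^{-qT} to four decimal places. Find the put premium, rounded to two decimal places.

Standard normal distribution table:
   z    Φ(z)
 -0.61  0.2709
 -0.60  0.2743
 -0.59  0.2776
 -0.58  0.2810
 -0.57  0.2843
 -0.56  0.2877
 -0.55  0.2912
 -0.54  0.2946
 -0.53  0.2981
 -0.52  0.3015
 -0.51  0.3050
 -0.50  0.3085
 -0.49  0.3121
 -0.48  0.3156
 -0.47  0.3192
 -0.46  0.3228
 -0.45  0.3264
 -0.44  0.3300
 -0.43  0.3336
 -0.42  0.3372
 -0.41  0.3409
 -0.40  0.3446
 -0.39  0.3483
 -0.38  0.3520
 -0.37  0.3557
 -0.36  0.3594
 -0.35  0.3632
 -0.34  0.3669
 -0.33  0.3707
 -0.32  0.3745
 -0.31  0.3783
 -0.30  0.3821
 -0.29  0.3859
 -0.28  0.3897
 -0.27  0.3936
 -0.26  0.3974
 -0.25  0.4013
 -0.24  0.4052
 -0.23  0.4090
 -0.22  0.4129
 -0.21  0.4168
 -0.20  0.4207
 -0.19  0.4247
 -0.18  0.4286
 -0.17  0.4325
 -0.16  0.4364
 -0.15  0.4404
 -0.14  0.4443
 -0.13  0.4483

2.51

σ√T = 0.51·√0.6667 = 0.4164
d₁ = [ln(29/25) + (0.036 − 0.018 + ½·0.51²)·0.6667] / (σ√T) = (0.1484 + 0.0987) / 0.4164 = 0.5934 which rounds to 0.59
d₂ = 0.5934 − 0.4164 = 0.1770 which rounds to 0.18
e^(−qT) = e^(−0.018·0.6667) = 0.9881;  e^(−rT) = e^(−0.036·0.6667) = 0.9763
P = 25·0.9763·N(-0.18) − 29·0.9881·N(-0.59) = 25·0.9763·0.4286 − 29·0.9881·0.2776 = 10.4611 − 7.9546 = 2.5065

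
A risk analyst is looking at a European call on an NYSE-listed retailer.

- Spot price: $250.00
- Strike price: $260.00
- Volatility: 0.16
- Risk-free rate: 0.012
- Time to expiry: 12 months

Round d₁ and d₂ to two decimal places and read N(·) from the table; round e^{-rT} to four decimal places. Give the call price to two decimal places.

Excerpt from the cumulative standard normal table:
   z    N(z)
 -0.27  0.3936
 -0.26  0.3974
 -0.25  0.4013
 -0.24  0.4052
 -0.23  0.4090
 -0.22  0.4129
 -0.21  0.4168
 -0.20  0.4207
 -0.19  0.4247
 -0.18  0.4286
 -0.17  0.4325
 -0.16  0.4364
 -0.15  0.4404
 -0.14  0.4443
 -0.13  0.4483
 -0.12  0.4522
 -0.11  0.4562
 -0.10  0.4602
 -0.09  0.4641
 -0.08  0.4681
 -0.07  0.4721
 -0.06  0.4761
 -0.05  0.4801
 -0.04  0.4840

$12.93

T = 1;  σ√T = 0.1600
d₁ = [ln(250/260) + (0.012 + ½·0.16²)·1] / (σ√T) = (-0.0392 + 0.0248) / 0.1600 = -0.0901 ⇒ -0.09
d₂ = -0.0901 − 0.1600 = -0.2501 ⇒ -0.25
e^(−rT) = e^(−0.012·1) = 0.9881
N(d₁) = N(-0.09) = 0.4641;  N(d₂) = N(-0.25) = 0.4013
C = 250·0.4641 − 260·0.9881·0.4013 = 116.0250 − 103.0964 = 12.9286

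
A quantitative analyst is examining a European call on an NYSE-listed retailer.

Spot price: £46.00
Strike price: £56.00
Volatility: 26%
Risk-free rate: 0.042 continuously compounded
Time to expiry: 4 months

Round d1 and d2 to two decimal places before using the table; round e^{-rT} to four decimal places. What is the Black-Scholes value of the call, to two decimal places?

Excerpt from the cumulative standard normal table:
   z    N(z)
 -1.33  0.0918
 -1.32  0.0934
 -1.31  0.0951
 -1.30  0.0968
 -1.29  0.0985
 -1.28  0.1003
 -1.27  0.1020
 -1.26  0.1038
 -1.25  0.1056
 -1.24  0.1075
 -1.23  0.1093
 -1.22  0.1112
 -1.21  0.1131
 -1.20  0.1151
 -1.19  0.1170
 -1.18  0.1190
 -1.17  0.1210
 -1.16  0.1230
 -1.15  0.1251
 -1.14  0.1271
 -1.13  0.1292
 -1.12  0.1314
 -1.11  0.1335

σ√T = 0.26·√0.3333 = 0.1501
d₁ = [ln(46/56) + (0.042 + 0.26²/2)·0.3333] / 0.1501 = [-0.1967 + 0.0253] / 0.1501 = -1.1421 ⇒ -1.14
d₂ = d₁ − σ√T = -1.1421 − 0.1501 = -1.2922 ⇒ -1.29
e^(−rT) = e^(−0.042·0.3333) = 0.9861
N(d₁) = N(-1.14) = 0.1271;  N(d₂) = N(-1.29) = 0.0985
C = 46·0.1271 − 56·0.9861·0.0985 = 5.8466 − 5.4393 = 0.4073

£0.41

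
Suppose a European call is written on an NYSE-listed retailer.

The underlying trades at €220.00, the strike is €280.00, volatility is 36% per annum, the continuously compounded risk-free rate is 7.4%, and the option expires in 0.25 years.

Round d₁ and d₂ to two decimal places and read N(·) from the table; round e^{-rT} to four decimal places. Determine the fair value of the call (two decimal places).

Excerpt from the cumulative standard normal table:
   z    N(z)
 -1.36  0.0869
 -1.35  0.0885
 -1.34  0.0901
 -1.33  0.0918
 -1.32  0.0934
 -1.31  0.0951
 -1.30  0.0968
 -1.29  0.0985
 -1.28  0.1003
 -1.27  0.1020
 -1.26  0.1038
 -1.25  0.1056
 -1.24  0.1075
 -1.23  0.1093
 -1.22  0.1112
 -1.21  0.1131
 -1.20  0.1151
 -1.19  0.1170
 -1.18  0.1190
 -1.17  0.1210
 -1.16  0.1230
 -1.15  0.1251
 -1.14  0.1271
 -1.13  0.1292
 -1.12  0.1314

σ√T = 0.36·√0.25 = 0.1800
d₁ = [ln(220/280) + (0.074 + 0.36²/2)·0.25] / 0.1800 = [-0.2412 + 0.0347] / 0.1800 = -1.1470 → -1.15
d₂ = d₁ − σ√T = -1.1470 − 0.1800 = -1.3270 → -1.33
exp(−rT) = exp(−0.074·0.25) = 0.9817
N(d₁) = N(-1.15) = 0.1251;  N(d₂) = N(-1.33) = 0.0918
C = 220·0.1251 − 280·0.9817·0.0918 = 27.5220 − 25.2336 = 2.2884

€2.29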